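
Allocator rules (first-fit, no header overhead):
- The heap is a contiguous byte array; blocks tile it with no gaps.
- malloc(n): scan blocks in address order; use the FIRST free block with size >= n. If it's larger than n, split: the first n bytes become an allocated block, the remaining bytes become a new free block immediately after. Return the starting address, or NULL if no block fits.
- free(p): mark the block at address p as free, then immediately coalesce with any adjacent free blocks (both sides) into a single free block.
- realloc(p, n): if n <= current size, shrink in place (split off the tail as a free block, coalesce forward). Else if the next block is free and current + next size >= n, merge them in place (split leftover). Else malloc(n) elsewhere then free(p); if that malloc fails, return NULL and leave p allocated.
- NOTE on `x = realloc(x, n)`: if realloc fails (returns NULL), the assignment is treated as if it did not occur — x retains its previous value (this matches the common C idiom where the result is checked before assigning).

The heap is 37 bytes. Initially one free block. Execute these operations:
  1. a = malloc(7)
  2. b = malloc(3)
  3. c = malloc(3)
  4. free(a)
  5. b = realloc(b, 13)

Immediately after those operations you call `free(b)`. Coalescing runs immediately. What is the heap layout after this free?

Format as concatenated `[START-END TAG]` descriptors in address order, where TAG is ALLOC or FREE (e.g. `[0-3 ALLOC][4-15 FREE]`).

Op 1: a = malloc(7) -> a = 0; heap: [0-6 ALLOC][7-36 FREE]
Op 2: b = malloc(3) -> b = 7; heap: [0-6 ALLOC][7-9 ALLOC][10-36 FREE]
Op 3: c = malloc(3) -> c = 10; heap: [0-6 ALLOC][7-9 ALLOC][10-12 ALLOC][13-36 FREE]
Op 4: free(a) -> (freed a); heap: [0-6 FREE][7-9 ALLOC][10-12 ALLOC][13-36 FREE]
Op 5: b = realloc(b, 13) -> b = 13; heap: [0-9 FREE][10-12 ALLOC][13-25 ALLOC][26-36 FREE]
free(b): b = 13 -> block [13-25 ALLOC]; mark free, coalesce with adjacent free neighbors -> [0-9 FREE][10-12 ALLOC][13-36 FREE]

Answer: [0-9 FREE][10-12 ALLOC][13-36 FREE]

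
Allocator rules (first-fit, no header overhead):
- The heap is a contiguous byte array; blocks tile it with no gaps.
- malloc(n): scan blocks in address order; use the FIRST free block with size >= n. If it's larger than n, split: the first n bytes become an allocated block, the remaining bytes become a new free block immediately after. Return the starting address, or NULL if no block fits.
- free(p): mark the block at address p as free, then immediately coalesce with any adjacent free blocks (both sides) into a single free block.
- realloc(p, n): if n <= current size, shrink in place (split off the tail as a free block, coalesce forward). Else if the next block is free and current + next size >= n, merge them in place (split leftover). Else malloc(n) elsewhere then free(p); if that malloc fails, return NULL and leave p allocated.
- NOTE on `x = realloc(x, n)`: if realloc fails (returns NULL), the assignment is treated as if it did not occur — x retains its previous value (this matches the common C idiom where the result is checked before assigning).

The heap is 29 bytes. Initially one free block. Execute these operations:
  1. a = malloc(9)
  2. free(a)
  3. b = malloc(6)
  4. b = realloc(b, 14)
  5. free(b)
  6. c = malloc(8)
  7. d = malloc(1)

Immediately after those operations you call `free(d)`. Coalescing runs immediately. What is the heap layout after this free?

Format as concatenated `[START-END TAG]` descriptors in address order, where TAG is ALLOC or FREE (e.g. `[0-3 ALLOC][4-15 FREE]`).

Op 1: a = malloc(9) -> a = 0; heap: [0-8 ALLOC][9-28 FREE]
Op 2: free(a) -> (freed a); heap: [0-28 FREE]
Op 3: b = malloc(6) -> b = 0; heap: [0-5 ALLOC][6-28 FREE]
Op 4: b = realloc(b, 14) -> b = 0; heap: [0-13 ALLOC][14-28 FREE]
Op 5: free(b) -> (freed b); heap: [0-28 FREE]
Op 6: c = malloc(8) -> c = 0; heap: [0-7 ALLOC][8-28 FREE]
Op 7: d = malloc(1) -> d = 8; heap: [0-7 ALLOC][8-8 ALLOC][9-28 FREE]
free(d): d = 8 -> block [8-8 ALLOC]; mark free, coalesce with adjacent free neighbors -> [0-7 ALLOC][8-28 FREE]

Answer: [0-7 ALLOC][8-28 FREE]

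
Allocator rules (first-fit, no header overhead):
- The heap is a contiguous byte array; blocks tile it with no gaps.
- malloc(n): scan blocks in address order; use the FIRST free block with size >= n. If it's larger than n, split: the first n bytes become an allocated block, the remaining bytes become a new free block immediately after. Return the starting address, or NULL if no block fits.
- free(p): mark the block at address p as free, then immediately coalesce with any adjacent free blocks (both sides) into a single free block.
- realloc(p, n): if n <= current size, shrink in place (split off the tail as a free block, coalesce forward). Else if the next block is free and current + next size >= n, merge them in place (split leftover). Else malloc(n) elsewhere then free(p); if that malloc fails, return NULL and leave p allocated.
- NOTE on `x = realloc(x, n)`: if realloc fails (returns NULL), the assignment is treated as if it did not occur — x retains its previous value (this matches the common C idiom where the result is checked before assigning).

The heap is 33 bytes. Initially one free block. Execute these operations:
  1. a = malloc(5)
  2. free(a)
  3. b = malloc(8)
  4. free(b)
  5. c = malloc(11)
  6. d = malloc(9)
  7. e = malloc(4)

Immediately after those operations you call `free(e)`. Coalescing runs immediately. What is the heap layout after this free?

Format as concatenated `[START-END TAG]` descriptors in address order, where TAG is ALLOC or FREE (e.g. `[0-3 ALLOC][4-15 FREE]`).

Answer: [0-10 ALLOC][11-19 ALLOC][20-32 FREE]

Derivation:
Op 1: a = malloc(5) -> a = 0; heap: [0-4 ALLOC][5-32 FREE]
Op 2: free(a) -> (freed a); heap: [0-32 FREE]
Op 3: b = malloc(8) -> b = 0; heap: [0-7 ALLOC][8-32 FREE]
Op 4: free(b) -> (freed b); heap: [0-32 FREE]
Op 5: c = malloc(11) -> c = 0; heap: [0-10 ALLOC][11-32 FREE]
Op 6: d = malloc(9) -> d = 11; heap: [0-10 ALLOC][11-19 ALLOC][20-32 FREE]
Op 7: e = malloc(4) -> e = 20; heap: [0-10 ALLOC][11-19 ALLOC][20-23 ALLOC][24-32 FREE]
free(e): e = 20 -> block [20-23 ALLOC]; mark free, coalesce with adjacent free neighbors -> [0-10 ALLOC][11-19 ALLOC][20-32 FREE]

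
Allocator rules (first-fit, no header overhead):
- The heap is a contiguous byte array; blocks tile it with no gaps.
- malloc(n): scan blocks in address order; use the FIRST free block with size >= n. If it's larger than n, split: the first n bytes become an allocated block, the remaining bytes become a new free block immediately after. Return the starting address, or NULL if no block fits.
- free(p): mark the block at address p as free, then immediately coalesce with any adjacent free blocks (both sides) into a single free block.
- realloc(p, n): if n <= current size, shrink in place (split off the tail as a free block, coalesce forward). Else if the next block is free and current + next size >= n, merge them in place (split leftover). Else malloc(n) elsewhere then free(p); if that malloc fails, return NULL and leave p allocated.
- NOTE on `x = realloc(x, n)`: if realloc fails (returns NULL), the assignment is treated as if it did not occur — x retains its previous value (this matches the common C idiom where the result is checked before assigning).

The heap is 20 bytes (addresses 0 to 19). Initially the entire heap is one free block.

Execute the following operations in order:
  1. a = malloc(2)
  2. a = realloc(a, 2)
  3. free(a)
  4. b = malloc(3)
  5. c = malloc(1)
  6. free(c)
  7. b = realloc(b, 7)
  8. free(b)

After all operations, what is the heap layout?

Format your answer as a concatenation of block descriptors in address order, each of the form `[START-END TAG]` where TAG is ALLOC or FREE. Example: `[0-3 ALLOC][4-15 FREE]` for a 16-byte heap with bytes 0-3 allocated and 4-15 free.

Op 1: a = malloc(2) -> a = 0; heap: [0-1 ALLOC][2-19 FREE]
Op 2: a = realloc(a, 2) -> a = 0; heap: [0-1 ALLOC][2-19 FREE]
Op 3: free(a) -> (freed a); heap: [0-19 FREE]
Op 4: b = malloc(3) -> b = 0; heap: [0-2 ALLOC][3-19 FREE]
Op 5: c = malloc(1) -> c = 3; heap: [0-2 ALLOC][3-3 ALLOC][4-19 FREE]
Op 6: free(c) -> (freed c); heap: [0-2 ALLOC][3-19 FREE]
Op 7: b = realloc(b, 7) -> b = 0; heap: [0-6 ALLOC][7-19 FREE]
Op 8: free(b) -> (freed b); heap: [0-19 FREE]

Answer: [0-19 FREE]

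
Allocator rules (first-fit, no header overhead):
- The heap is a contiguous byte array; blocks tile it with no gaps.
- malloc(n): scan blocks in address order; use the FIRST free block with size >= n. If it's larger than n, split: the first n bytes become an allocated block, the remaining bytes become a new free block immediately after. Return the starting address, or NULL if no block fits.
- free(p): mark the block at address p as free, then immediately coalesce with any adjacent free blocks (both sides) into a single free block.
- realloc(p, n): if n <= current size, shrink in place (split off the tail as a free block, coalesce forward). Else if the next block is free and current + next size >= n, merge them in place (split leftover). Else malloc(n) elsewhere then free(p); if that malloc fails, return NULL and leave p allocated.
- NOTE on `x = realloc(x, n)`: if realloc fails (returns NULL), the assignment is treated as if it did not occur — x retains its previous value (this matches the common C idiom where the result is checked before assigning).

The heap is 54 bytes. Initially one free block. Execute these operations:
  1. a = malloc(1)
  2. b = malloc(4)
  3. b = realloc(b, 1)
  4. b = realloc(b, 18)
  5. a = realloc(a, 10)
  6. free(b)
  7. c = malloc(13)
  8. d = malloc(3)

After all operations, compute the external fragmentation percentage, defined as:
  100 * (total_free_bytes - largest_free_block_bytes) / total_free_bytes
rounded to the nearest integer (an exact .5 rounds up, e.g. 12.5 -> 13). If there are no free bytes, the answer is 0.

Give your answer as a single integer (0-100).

Op 1: a = malloc(1) -> a = 0; heap: [0-0 ALLOC][1-53 FREE]
Op 2: b = malloc(4) -> b = 1; heap: [0-0 ALLOC][1-4 ALLOC][5-53 FREE]
Op 3: b = realloc(b, 1) -> b = 1; heap: [0-0 ALLOC][1-1 ALLOC][2-53 FREE]
Op 4: b = realloc(b, 18) -> b = 1; heap: [0-0 ALLOC][1-18 ALLOC][19-53 FREE]
Op 5: a = realloc(a, 10) -> a = 19; heap: [0-0 FREE][1-18 ALLOC][19-28 ALLOC][29-53 FREE]
Op 6: free(b) -> (freed b); heap: [0-18 FREE][19-28 ALLOC][29-53 FREE]
Op 7: c = malloc(13) -> c = 0; heap: [0-12 ALLOC][13-18 FREE][19-28 ALLOC][29-53 FREE]
Op 8: d = malloc(3) -> d = 13; heap: [0-12 ALLOC][13-15 ALLOC][16-18 FREE][19-28 ALLOC][29-53 FREE]
Free blocks: [3 25] total_free=28 largest=25 -> 100*(28-25)/28 = 300/28 ≈ 10.714 -> rounds to 11

Answer: 11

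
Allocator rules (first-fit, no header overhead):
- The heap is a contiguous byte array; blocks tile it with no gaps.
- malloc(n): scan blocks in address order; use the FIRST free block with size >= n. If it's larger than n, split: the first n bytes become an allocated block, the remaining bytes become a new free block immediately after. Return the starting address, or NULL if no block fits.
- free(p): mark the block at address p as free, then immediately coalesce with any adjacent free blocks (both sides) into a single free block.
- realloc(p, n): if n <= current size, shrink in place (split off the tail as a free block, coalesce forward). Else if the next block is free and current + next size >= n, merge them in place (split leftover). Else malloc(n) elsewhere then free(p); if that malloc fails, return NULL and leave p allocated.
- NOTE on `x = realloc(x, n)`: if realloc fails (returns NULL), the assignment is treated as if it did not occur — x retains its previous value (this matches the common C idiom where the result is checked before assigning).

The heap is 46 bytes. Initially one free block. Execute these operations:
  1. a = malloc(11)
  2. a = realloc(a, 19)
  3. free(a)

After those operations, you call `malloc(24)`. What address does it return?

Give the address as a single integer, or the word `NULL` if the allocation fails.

Answer: 0

Derivation:
Op 1: a = malloc(11) -> a = 0; heap: [0-10 ALLOC][11-45 FREE]
Op 2: a = realloc(a, 19) -> a = 0; heap: [0-18 ALLOC][19-45 FREE]
Op 3: free(a) -> (freed a); heap: [0-45 FREE]
malloc(24): first-fit scan over [0-45 FREE] -> 0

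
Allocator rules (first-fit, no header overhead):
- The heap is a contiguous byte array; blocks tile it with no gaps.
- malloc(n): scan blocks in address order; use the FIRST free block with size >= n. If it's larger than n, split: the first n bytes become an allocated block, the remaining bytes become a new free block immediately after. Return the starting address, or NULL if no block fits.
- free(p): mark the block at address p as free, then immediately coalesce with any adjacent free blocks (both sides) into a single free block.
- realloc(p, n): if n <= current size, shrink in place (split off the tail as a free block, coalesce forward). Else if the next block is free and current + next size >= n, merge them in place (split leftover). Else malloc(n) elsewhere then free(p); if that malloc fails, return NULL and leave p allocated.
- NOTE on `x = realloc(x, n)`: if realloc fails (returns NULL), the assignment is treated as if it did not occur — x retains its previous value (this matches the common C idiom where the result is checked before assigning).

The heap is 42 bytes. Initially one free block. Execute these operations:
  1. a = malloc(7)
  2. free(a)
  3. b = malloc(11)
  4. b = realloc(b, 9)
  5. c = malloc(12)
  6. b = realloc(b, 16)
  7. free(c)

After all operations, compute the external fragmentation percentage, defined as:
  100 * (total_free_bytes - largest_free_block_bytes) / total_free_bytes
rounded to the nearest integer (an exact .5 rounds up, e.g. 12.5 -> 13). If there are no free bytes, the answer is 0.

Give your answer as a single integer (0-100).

Op 1: a = malloc(7) -> a = 0; heap: [0-6 ALLOC][7-41 FREE]
Op 2: free(a) -> (freed a); heap: [0-41 FREE]
Op 3: b = malloc(11) -> b = 0; heap: [0-10 ALLOC][11-41 FREE]
Op 4: b = realloc(b, 9) -> b = 0; heap: [0-8 ALLOC][9-41 FREE]
Op 5: c = malloc(12) -> c = 9; heap: [0-8 ALLOC][9-20 ALLOC][21-41 FREE]
Op 6: b = realloc(b, 16) -> b = 21; heap: [0-8 FREE][9-20 ALLOC][21-36 ALLOC][37-41 FREE]
Op 7: free(c) -> (freed c); heap: [0-20 FREE][21-36 ALLOC][37-41 FREE]
Free blocks: [21 5] total_free=26 largest=21 -> 100*(26-21)/26 = 500/26 ≈ 19.231 -> rounds to 19

Answer: 19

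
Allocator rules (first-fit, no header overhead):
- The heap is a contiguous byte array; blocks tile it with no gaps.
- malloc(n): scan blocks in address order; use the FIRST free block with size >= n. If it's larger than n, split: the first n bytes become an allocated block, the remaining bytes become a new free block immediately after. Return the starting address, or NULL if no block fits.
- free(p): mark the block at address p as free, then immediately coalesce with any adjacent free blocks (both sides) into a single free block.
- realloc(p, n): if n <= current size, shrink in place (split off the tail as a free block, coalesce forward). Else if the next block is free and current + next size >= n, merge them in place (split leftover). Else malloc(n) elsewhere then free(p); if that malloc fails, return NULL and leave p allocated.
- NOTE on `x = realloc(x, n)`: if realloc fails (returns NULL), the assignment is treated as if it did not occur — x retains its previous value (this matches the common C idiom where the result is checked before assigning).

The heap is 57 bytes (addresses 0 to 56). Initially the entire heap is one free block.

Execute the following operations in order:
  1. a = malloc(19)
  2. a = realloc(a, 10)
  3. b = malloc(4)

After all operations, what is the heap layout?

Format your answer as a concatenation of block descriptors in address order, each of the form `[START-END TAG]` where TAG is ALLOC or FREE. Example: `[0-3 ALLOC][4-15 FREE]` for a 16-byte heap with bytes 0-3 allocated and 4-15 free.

Answer: [0-9 ALLOC][10-13 ALLOC][14-56 FREE]

Derivation:
Op 1: a = malloc(19) -> a = 0; heap: [0-18 ALLOC][19-56 FREE]
Op 2: a = realloc(a, 10) -> a = 0; heap: [0-9 ALLOC][10-56 FREE]
Op 3: b = malloc(4) -> b = 10; heap: [0-9 ALLOC][10-13 ALLOC][14-56 FREE]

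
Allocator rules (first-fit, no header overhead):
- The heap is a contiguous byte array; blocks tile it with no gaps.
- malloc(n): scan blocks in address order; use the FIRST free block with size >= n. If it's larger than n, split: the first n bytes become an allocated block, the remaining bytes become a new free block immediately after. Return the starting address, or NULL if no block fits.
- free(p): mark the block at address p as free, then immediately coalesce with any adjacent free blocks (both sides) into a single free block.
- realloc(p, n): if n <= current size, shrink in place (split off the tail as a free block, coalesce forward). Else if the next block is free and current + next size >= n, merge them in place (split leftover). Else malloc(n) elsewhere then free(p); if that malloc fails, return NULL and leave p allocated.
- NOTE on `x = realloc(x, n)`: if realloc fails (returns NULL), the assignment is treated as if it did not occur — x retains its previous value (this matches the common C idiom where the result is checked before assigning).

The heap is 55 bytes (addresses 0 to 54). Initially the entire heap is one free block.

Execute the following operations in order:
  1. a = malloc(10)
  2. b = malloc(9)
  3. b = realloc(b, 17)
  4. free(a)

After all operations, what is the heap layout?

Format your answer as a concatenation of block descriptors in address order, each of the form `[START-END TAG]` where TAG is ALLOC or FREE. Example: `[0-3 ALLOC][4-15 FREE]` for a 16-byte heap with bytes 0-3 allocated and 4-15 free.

Op 1: a = malloc(10) -> a = 0; heap: [0-9 ALLOC][10-54 FREE]
Op 2: b = malloc(9) -> b = 10; heap: [0-9 ALLOC][10-18 ALLOC][19-54 FREE]
Op 3: b = realloc(b, 17) -> b = 10; heap: [0-9 ALLOC][10-26 ALLOC][27-54 FREE]
Op 4: free(a) -> (freed a); heap: [0-9 FREE][10-26 ALLOC][27-54 FREE]

Answer: [0-9 FREE][10-26 ALLOC][27-54 FREE]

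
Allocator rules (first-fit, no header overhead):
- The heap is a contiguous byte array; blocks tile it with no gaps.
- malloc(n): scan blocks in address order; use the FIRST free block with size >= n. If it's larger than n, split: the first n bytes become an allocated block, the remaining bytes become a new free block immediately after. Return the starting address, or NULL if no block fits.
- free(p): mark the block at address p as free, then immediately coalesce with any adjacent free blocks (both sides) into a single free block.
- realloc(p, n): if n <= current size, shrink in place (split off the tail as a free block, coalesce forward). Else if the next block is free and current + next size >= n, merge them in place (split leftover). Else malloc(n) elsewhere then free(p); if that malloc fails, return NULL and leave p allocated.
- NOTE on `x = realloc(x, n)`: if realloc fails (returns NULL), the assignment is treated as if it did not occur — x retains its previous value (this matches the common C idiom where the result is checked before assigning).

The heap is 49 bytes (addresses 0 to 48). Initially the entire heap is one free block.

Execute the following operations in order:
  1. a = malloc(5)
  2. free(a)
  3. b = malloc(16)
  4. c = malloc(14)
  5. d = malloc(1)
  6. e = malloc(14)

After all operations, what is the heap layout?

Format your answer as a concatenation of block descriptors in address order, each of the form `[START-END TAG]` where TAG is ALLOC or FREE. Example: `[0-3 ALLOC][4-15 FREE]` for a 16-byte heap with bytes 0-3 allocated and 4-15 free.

Op 1: a = malloc(5) -> a = 0; heap: [0-4 ALLOC][5-48 FREE]
Op 2: free(a) -> (freed a); heap: [0-48 FREE]
Op 3: b = malloc(16) -> b = 0; heap: [0-15 ALLOC][16-48 FREE]
Op 4: c = malloc(14) -> c = 16; heap: [0-15 ALLOC][16-29 ALLOC][30-48 FREE]
Op 5: d = malloc(1) -> d = 30; heap: [0-15 ALLOC][16-29 ALLOC][30-30 ALLOC][31-48 FREE]
Op 6: e = malloc(14) -> e = 31; heap: [0-15 ALLOC][16-29 ALLOC][30-30 ALLOC][31-44 ALLOC][45-48 FREE]

Answer: [0-15 ALLOC][16-29 ALLOC][30-30 ALLOC][31-44 ALLOC][45-48 FREE]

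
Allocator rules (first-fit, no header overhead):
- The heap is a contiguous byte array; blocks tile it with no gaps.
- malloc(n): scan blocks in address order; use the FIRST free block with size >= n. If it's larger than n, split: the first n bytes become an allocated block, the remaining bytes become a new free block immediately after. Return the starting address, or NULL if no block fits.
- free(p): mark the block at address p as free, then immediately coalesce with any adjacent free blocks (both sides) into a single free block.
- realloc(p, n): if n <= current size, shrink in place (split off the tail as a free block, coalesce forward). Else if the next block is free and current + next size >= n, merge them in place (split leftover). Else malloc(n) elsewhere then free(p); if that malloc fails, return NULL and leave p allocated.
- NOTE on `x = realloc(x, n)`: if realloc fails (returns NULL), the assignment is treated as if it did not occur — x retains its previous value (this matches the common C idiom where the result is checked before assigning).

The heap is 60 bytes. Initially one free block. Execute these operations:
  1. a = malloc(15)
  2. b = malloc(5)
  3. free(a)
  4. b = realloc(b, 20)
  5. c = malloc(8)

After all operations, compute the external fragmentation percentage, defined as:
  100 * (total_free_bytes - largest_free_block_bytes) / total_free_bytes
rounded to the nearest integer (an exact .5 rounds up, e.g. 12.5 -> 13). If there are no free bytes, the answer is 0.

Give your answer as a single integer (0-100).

Answer: 22

Derivation:
Op 1: a = malloc(15) -> a = 0; heap: [0-14 ALLOC][15-59 FREE]
Op 2: b = malloc(5) -> b = 15; heap: [0-14 ALLOC][15-19 ALLOC][20-59 FREE]
Op 3: free(a) -> (freed a); heap: [0-14 FREE][15-19 ALLOC][20-59 FREE]
Op 4: b = realloc(b, 20) -> b = 15; heap: [0-14 FREE][15-34 ALLOC][35-59 FREE]
Op 5: c = malloc(8) -> c = 0; heap: [0-7 ALLOC][8-14 FREE][15-34 ALLOC][35-59 FREE]
Free blocks: [7 25] total_free=32 largest=25 -> 100*(32-25)/32 = 700/32 = 21.875 -> rounds to 22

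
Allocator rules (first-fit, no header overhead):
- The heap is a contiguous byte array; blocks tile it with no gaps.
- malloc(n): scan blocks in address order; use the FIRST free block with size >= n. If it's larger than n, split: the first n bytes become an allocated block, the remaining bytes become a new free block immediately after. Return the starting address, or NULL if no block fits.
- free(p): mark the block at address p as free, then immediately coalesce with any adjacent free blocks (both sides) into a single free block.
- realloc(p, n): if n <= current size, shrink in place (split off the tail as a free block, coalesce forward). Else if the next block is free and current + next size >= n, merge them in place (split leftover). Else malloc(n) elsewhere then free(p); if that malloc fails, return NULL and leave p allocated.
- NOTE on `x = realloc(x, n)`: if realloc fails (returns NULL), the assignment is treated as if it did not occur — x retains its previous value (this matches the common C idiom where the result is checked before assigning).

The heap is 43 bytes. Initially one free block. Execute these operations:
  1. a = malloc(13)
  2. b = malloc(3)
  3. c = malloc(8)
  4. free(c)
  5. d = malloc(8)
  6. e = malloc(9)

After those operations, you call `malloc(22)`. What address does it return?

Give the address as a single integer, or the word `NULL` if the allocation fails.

Answer: NULL

Derivation:
Op 1: a = malloc(13) -> a = 0; heap: [0-12 ALLOC][13-42 FREE]
Op 2: b = malloc(3) -> b = 13; heap: [0-12 ALLOC][13-15 ALLOC][16-42 FREE]
Op 3: c = malloc(8) -> c = 16; heap: [0-12 ALLOC][13-15 ALLOC][16-23 ALLOC][24-42 FREE]
Op 4: free(c) -> (freed c); heap: [0-12 ALLOC][13-15 ALLOC][16-42 FREE]
Op 5: d = malloc(8) -> d = 16; heap: [0-12 ALLOC][13-15 ALLOC][16-23 ALLOC][24-42 FREE]
Op 6: e = malloc(9) -> e = 24; heap: [0-12 ALLOC][13-15 ALLOC][16-23 ALLOC][24-32 ALLOC][33-42 FREE]
malloc(22): first-fit scan over [0-12 ALLOC][13-15 ALLOC][16-23 ALLOC][24-32 ALLOC][33-42 FREE] -> NULL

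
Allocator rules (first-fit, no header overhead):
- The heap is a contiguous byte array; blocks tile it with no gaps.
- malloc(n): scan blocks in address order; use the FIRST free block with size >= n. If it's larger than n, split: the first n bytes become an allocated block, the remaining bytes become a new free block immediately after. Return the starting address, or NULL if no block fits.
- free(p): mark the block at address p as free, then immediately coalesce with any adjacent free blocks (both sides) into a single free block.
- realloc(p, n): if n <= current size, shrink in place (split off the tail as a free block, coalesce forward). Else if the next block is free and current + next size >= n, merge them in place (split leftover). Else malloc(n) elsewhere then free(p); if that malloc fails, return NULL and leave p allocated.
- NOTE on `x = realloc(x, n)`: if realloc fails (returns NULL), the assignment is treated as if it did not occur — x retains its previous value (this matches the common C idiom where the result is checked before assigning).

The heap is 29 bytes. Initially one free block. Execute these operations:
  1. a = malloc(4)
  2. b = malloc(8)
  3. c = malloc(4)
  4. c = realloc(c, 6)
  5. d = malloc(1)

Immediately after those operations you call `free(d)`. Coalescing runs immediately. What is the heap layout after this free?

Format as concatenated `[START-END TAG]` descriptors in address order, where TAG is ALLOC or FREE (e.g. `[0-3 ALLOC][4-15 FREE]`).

Answer: [0-3 ALLOC][4-11 ALLOC][12-17 ALLOC][18-28 FREE]

Derivation:
Op 1: a = malloc(4) -> a = 0; heap: [0-3 ALLOC][4-28 FREE]
Op 2: b = malloc(8) -> b = 4; heap: [0-3 ALLOC][4-11 ALLOC][12-28 FREE]
Op 3: c = malloc(4) -> c = 12; heap: [0-3 ALLOC][4-11 ALLOC][12-15 ALLOC][16-28 FREE]
Op 4: c = realloc(c, 6) -> c = 12; heap: [0-3 ALLOC][4-11 ALLOC][12-17 ALLOC][18-28 FREE]
Op 5: d = malloc(1) -> d = 18; heap: [0-3 ALLOC][4-11 ALLOC][12-17 ALLOC][18-18 ALLOC][19-28 FREE]
free(d): d = 18 -> block [18-18 ALLOC]; mark free, coalesce with adjacent free neighbors -> [0-3 ALLOC][4-11 ALLOC][12-17 ALLOC][18-28 FREE]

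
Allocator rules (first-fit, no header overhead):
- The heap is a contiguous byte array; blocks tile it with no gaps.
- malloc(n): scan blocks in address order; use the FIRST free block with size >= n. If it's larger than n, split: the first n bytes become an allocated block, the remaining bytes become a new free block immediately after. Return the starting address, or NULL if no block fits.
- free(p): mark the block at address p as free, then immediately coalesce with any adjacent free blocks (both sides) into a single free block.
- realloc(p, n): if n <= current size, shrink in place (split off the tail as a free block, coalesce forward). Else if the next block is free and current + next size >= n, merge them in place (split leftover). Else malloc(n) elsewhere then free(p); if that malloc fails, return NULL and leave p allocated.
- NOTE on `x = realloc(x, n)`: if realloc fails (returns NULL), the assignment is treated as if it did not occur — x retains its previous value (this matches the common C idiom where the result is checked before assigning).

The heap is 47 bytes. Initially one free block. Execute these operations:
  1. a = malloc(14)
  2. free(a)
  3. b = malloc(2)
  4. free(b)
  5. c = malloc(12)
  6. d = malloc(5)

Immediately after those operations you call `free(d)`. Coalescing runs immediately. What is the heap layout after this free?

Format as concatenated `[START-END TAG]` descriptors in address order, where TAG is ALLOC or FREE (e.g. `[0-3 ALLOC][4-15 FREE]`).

Op 1: a = malloc(14) -> a = 0; heap: [0-13 ALLOC][14-46 FREE]
Op 2: free(a) -> (freed a); heap: [0-46 FREE]
Op 3: b = malloc(2) -> b = 0; heap: [0-1 ALLOC][2-46 FREE]
Op 4: free(b) -> (freed b); heap: [0-46 FREE]
Op 5: c = malloc(12) -> c = 0; heap: [0-11 ALLOC][12-46 FREE]
Op 6: d = malloc(5) -> d = 12; heap: [0-11 ALLOC][12-16 ALLOC][17-46 FREE]
free(d): d = 12 -> block [12-16 ALLOC]; mark free, coalesce with adjacent free neighbors -> [0-11 ALLOC][12-46 FREE]

Answer: [0-11 ALLOC][12-46 FREE]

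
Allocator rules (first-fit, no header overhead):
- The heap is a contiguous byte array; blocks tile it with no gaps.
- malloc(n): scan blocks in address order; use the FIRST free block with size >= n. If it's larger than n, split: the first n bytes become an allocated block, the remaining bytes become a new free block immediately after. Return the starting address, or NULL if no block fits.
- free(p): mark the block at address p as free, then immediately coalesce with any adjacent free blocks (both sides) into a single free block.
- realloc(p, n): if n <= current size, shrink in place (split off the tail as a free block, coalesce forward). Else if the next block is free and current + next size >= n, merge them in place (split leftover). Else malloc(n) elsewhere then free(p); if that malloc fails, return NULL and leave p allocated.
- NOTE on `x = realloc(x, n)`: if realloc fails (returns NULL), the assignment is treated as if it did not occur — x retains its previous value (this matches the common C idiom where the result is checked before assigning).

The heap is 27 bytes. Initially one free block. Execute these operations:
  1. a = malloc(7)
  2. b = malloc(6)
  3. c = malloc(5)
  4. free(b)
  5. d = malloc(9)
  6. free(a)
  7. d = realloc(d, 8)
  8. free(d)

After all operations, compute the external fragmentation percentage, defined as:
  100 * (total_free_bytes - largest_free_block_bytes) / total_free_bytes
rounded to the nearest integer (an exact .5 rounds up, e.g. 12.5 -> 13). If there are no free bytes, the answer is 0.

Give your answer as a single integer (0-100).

Answer: 41

Derivation:
Op 1: a = malloc(7) -> a = 0; heap: [0-6 ALLOC][7-26 FREE]
Op 2: b = malloc(6) -> b = 7; heap: [0-6 ALLOC][7-12 ALLOC][13-26 FREE]
Op 3: c = malloc(5) -> c = 13; heap: [0-6 ALLOC][7-12 ALLOC][13-17 ALLOC][18-26 FREE]
Op 4: free(b) -> (freed b); heap: [0-6 ALLOC][7-12 FREE][13-17 ALLOC][18-26 FREE]
Op 5: d = malloc(9) -> d = 18; heap: [0-6 ALLOC][7-12 FREE][13-17 ALLOC][18-26 ALLOC]
Op 6: free(a) -> (freed a); heap: [0-12 FREE][13-17 ALLOC][18-26 ALLOC]
Op 7: d = realloc(d, 8) -> d = 18; heap: [0-12 FREE][13-17 ALLOC][18-25 ALLOC][26-26 FREE]
Op 8: free(d) -> (freed d); heap: [0-12 FREE][13-17 ALLOC][18-26 FREE]
Free blocks: [13 9] total_free=22 largest=13 -> 100*(22-13)/22 = 900/22 ≈ 40.909 -> rounds to 41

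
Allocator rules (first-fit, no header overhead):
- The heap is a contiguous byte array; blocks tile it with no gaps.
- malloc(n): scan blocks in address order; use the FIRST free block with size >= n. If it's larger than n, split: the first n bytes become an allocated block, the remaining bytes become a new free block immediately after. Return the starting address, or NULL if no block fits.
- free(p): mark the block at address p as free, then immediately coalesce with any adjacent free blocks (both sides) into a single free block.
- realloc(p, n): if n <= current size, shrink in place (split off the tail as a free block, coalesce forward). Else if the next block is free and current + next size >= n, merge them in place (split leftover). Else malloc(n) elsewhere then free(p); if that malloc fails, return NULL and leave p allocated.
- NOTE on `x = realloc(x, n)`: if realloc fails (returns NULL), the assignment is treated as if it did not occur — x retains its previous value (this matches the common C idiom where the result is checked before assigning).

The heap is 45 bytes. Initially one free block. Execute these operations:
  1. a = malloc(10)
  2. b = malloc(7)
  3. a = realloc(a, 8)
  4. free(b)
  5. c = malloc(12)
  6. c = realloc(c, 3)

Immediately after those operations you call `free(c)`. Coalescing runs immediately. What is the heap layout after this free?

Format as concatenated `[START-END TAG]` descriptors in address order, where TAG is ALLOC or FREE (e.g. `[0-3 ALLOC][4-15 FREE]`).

Op 1: a = malloc(10) -> a = 0; heap: [0-9 ALLOC][10-44 FREE]
Op 2: b = malloc(7) -> b = 10; heap: [0-9 ALLOC][10-16 ALLOC][17-44 FREE]
Op 3: a = realloc(a, 8) -> a = 0; heap: [0-7 ALLOC][8-9 FREE][10-16 ALLOC][17-44 FREE]
Op 4: free(b) -> (freed b); heap: [0-7 ALLOC][8-44 FREE]
Op 5: c = malloc(12) -> c = 8; heap: [0-7 ALLOC][8-19 ALLOC][20-44 FREE]
Op 6: c = realloc(c, 3) -> c = 8; heap: [0-7 ALLOC][8-10 ALLOC][11-44 FREE]
free(c): c = 8 -> block [8-10 ALLOC]; mark free, coalesce with adjacent free neighbors -> [0-7 ALLOC][8-44 FREE]

Answer: [0-7 ALLOC][8-44 FREE]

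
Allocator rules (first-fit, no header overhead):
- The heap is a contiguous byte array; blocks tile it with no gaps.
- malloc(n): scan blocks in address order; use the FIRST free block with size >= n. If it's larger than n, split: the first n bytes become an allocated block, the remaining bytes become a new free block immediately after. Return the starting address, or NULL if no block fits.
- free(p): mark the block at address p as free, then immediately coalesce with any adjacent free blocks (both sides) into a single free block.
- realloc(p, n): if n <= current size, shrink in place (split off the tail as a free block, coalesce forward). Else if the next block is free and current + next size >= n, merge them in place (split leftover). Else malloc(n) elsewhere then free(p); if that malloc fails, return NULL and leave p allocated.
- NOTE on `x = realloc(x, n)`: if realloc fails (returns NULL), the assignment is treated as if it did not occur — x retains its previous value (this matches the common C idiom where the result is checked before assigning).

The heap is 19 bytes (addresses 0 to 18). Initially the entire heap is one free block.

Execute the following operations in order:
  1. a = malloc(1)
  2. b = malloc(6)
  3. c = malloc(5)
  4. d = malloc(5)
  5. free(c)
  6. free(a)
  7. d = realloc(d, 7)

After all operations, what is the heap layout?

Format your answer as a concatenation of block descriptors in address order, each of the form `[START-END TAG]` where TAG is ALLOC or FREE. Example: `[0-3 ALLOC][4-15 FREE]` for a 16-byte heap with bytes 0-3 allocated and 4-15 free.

Op 1: a = malloc(1) -> a = 0; heap: [0-0 ALLOC][1-18 FREE]
Op 2: b = malloc(6) -> b = 1; heap: [0-0 ALLOC][1-6 ALLOC][7-18 FREE]
Op 3: c = malloc(5) -> c = 7; heap: [0-0 ALLOC][1-6 ALLOC][7-11 ALLOC][12-18 FREE]
Op 4: d = malloc(5) -> d = 12; heap: [0-0 ALLOC][1-6 ALLOC][7-11 ALLOC][12-16 ALLOC][17-18 FREE]
Op 5: free(c) -> (freed c); heap: [0-0 ALLOC][1-6 ALLOC][7-11 FREE][12-16 ALLOC][17-18 FREE]
Op 6: free(a) -> (freed a); heap: [0-0 FREE][1-6 ALLOC][7-11 FREE][12-16 ALLOC][17-18 FREE]
Op 7: d = realloc(d, 7) -> d = 12; heap: [0-0 FREE][1-6 ALLOC][7-11 FREE][12-18 ALLOC]

Answer: [0-0 FREE][1-6 ALLOC][7-11 FREE][12-18 ALLOC]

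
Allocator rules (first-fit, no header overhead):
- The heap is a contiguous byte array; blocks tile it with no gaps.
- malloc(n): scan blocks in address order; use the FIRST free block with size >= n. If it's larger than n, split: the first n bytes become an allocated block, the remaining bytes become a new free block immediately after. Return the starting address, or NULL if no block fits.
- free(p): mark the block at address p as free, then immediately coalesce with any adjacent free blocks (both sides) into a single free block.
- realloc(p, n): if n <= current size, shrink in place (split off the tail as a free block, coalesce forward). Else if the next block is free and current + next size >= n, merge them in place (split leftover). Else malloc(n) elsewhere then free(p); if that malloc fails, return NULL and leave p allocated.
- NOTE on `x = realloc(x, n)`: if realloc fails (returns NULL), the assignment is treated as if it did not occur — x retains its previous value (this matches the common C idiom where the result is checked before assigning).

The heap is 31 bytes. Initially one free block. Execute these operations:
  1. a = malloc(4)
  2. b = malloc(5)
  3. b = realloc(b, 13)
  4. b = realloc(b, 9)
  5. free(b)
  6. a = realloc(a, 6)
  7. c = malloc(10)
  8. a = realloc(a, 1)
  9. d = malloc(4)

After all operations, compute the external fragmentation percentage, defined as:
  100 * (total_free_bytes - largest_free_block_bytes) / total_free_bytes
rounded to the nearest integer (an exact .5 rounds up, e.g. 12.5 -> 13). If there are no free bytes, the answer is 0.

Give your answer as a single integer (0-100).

Answer: 6

Derivation:
Op 1: a = malloc(4) -> a = 0; heap: [0-3 ALLOC][4-30 FREE]
Op 2: b = malloc(5) -> b = 4; heap: [0-3 ALLOC][4-8 ALLOC][9-30 FREE]
Op 3: b = realloc(b, 13) -> b = 4; heap: [0-3 ALLOC][4-16 ALLOC][17-30 FREE]
Op 4: b = realloc(b, 9) -> b = 4; heap: [0-3 ALLOC][4-12 ALLOC][13-30 FREE]
Op 5: free(b) -> (freed b); heap: [0-3 ALLOC][4-30 FREE]
Op 6: a = realloc(a, 6) -> a = 0; heap: [0-5 ALLOC][6-30 FREE]
Op 7: c = malloc(10) -> c = 6; heap: [0-5 ALLOC][6-15 ALLOC][16-30 FREE]
Op 8: a = realloc(a, 1) -> a = 0; heap: [0-0 ALLOC][1-5 FREE][6-15 ALLOC][16-30 FREE]
Op 9: d = malloc(4) -> d = 1; heap: [0-0 ALLOC][1-4 ALLOC][5-5 FREE][6-15 ALLOC][16-30 FREE]
Free blocks: [1 15] total_free=16 largest=15 -> 100*(16-15)/16 = 100/16 = 6.25 -> rounds to 6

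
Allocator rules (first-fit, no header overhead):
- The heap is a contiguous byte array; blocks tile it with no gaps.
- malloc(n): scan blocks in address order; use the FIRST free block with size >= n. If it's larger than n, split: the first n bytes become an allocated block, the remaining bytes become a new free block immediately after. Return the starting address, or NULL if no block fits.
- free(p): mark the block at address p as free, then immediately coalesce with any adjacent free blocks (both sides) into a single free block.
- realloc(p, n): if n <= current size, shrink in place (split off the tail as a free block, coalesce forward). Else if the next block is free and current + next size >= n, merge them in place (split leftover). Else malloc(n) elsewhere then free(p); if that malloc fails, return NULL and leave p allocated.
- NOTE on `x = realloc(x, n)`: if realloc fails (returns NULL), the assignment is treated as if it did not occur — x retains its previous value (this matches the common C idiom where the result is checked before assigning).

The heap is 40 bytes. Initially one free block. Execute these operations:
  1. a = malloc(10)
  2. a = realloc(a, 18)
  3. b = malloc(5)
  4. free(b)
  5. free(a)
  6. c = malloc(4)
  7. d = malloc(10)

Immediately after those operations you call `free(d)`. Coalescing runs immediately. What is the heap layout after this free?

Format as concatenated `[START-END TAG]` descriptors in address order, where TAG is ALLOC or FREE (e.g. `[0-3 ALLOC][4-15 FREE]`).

Op 1: a = malloc(10) -> a = 0; heap: [0-9 ALLOC][10-39 FREE]
Op 2: a = realloc(a, 18) -> a = 0; heap: [0-17 ALLOC][18-39 FREE]
Op 3: b = malloc(5) -> b = 18; heap: [0-17 ALLOC][18-22 ALLOC][23-39 FREE]
Op 4: free(b) -> (freed b); heap: [0-17 ALLOC][18-39 FREE]
Op 5: free(a) -> (freed a); heap: [0-39 FREE]
Op 6: c = malloc(4) -> c = 0; heap: [0-3 ALLOC][4-39 FREE]
Op 7: d = malloc(10) -> d = 4; heap: [0-3 ALLOC][4-13 ALLOC][14-39 FREE]
free(d): d = 4 -> block [4-13 ALLOC]; mark free, coalesce with adjacent free neighbors -> [0-3 ALLOC][4-39 FREE]

Answer: [0-3 ALLOC][4-39 FREE]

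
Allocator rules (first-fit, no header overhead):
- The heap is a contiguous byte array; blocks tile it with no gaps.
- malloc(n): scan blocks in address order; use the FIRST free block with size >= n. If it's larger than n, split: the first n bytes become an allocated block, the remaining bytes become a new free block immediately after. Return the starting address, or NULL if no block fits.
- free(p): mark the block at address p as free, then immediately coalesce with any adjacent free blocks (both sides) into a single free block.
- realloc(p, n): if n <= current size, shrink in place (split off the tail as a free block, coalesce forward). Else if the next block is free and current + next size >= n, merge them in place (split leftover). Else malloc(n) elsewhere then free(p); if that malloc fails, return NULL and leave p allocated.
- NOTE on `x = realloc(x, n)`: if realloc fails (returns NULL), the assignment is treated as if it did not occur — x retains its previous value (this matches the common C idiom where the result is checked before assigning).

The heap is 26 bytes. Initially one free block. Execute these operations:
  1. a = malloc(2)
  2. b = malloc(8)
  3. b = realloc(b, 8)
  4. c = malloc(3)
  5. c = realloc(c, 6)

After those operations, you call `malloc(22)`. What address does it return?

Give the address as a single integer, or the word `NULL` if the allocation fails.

Answer: NULL

Derivation:
Op 1: a = malloc(2) -> a = 0; heap: [0-1 ALLOC][2-25 FREE]
Op 2: b = malloc(8) -> b = 2; heap: [0-1 ALLOC][2-9 ALLOC][10-25 FREE]
Op 3: b = realloc(b, 8) -> b = 2; heap: [0-1 ALLOC][2-9 ALLOC][10-25 FREE]
Op 4: c = malloc(3) -> c = 10; heap: [0-1 ALLOC][2-9 ALLOC][10-12 ALLOC][13-25 FREE]
Op 5: c = realloc(c, 6) -> c = 10; heap: [0-1 ALLOC][2-9 ALLOC][10-15 ALLOC][16-25 FREE]
malloc(22): first-fit scan over [0-1 ALLOC][2-9 ALLOC][10-15 ALLOC][16-25 FREE] -> NULL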